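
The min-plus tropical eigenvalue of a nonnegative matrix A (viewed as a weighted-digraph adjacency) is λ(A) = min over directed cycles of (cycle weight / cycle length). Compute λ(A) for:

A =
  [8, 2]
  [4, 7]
λ(A) = 3

Enumerate directed cycles and compute their means (weight / length). Sample:
  cycle 0 → 0: weight = 8, length = 1, mean = 8/1 ≈ 8.000
  cycle 1 → 1: weight = 7, length = 1, mean = 7/1 ≈ 7.000
  cycle 0 → 1 → 0: weight = 6, length = 2, mean = 6/2 ≈ 3.000
  cycle 1 → 0 → 1: weight = 6, length = 2, mean = 6/2 ≈ 3.000
Minimum mean = 3.000, attained e.g. along the cycle 0 → 1 → 0 with weight 6 and length 2. So λ(A) = 6/2 = 3.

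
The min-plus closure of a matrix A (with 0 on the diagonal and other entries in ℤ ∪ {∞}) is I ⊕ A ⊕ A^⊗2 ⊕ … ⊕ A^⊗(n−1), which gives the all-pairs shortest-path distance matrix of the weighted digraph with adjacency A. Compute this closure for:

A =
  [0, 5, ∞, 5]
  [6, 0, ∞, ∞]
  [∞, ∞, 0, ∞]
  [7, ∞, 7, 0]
Closure =
  [0, 5, 12, 5]
  [6, 0, 18, 11]
  [∞, ∞, 0, ∞]
  [7, 12, 7, 0]

This is the Floyd-Warshall all-pairs shortest-path computation. For each intermediate vertex k = 0, 1, …, 3, update dist[i][j] ← min(dist[i][j], dist[i][k] + dist[k][j]). The final matrix gives, for each (i, j), the minimum total weight of any directed path from i to j (possibly empty when i = j).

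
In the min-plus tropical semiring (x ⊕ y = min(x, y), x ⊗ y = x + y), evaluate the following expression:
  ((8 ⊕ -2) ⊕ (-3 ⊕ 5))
((8 ⊕ -2) ⊕ (-3 ⊕ 5)) = -3

Expand innermost to outermost. Recall ⊕ takes the minimum of its arguments and ⊗ takes their sum. Working out the expression ((8 ⊕ -2) ⊕ (-3 ⊕ 5)) gives -3.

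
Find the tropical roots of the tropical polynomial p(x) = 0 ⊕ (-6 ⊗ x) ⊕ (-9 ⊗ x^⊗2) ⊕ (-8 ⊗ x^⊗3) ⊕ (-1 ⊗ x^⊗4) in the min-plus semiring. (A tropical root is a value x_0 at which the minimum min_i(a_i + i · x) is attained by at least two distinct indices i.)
Roots: {-7, -1, 3, 6}

Each tropical root is a break point of the lower envelope of the lines y = a_i + i · x (there are 5 lines, with slopes 0, 1, ..., 4). Only the lines that attain the minimum somewhere contribute to roots; other lines are dominated. Here the surviving (envelope) indices are i = 4, i = 3, i = 2, i = 1, i = 0.
Intersections between consecutive envelope lines give the roots: for adjacent envelope indices i < j the intersection is x = (a_i − a_j) / (j − i). Reading off the sorted break points: {-7, -1, 3, 6}.
Verification: at each break x_0, at least two indices attain the minimum of min_i(a_i + i · x_0).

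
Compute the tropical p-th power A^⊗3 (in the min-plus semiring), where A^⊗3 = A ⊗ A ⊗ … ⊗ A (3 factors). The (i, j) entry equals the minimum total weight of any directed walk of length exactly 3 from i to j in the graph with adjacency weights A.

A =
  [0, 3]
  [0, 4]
A^⊗3 =
  [0, 3]
  [0, 3]

Each entry (A^⊗3)_ij equals the minimum over all length-3 walks i = v_0 → v_1 → … → v_3 = j of Σ_t A[v_t][v_{t+1}]. For example, for (i, j) = (0, 1) we minimise over 4 possible intermediate vertex sequences; the minimum is 3, attained along the walk 0 → 0 → 0 → 1.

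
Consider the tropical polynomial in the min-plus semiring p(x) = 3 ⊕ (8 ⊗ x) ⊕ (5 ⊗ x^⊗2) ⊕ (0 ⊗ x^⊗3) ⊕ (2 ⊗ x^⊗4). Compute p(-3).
p(-3) = -10

A tropical monomial a ⊗ x^⊗i evaluates to a + i · x. Evaluating each term at x = -3:
  Term 0 contributes 3 + 0 · -3 = 3
  Term 1 contributes 8 + 1 · -3 = 5
  Term 2 contributes 5 + 2 · -3 = -1
  Term 3 contributes 0 + 3 · -3 = -9
  Term 4 contributes 2 + 4 · -3 = -10
p(-3) = ⊕ of these = min[3, 5, -1, -9, -10] = -10.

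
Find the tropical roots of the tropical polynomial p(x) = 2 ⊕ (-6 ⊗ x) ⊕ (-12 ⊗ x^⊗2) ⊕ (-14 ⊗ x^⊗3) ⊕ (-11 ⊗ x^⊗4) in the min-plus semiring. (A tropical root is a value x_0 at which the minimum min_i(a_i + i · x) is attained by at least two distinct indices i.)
Roots: {-3, 2, 6, 8}

Each tropical root is a break point of the lower envelope of the lines y = a_i + i · x (there are 5 lines, with slopes 0, 1, ..., 4). Only the lines that attain the minimum somewhere contribute to roots; other lines are dominated. Here the surviving (envelope) indices are i = 4, i = 3, i = 2, i = 1, i = 0.
Intersections between consecutive envelope lines give the roots: for adjacent envelope indices i < j the intersection is x = (a_i − a_j) / (j − i). Reading off the sorted break points: {-3, 2, 6, 8}.
Verification: at each break x_0, at least two indices attain the minimum of min_i(a_i + i · x_0).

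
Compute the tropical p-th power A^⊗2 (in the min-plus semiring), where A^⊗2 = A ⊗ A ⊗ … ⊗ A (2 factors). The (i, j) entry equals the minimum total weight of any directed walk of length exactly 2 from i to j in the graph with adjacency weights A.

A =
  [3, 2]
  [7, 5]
A^⊗2 =
  [6, 5]
  [10, 9]

Each entry (A^⊗2)_ij equals the minimum over all length-2 walks i = v_0 → v_1 → … → v_2 = j of Σ_t A[v_t][v_{t+1}]. For example, for (i, j) = (0, 1) we minimise over 2 possible intermediate vertex sequences; the minimum is 5, attained along the walk 0 → 0 → 1.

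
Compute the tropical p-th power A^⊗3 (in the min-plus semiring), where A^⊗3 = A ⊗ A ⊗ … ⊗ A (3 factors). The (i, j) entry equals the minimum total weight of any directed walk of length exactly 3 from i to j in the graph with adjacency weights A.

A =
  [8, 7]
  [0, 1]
A^⊗3 =
  [8, 9]
  [2, 3]

Each entry (A^⊗3)_ij equals the minimum over all length-3 walks i = v_0 → v_1 → … → v_3 = j of Σ_t A[v_t][v_{t+1}]. For example, for (i, j) = (0, 1) we minimise over 4 possible intermediate vertex sequences; the minimum is 9, attained along the walk 0 → 1 → 1 → 1.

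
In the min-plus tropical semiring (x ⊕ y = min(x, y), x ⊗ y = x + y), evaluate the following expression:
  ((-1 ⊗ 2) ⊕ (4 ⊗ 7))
((-1 ⊗ 2) ⊕ (4 ⊗ 7)) = 1

Expand innermost to outermost. Recall ⊕ takes the minimum of its arguments and ⊗ takes their sum. Working out the expression ((-1 ⊗ 2) ⊕ (4 ⊗ 7)) gives 1.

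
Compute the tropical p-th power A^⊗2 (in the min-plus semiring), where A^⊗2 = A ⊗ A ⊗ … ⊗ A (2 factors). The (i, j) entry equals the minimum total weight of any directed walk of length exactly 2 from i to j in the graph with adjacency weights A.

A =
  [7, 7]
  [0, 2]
A^⊗2 =
  [7, 9]
  [2, 4]

Each entry (A^⊗2)_ij equals the minimum over all length-2 walks i = v_0 → v_1 → … → v_2 = j of Σ_t A[v_t][v_{t+1}]. For example, for (i, j) = (0, 1) we minimise over 2 possible intermediate vertex sequences; the minimum is 9, attained along the walk 0 → 1 → 1.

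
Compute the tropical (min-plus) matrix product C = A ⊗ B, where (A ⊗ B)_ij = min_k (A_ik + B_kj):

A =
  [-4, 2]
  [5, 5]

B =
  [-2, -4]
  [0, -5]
A ⊗ B =
  [-6, -8]
  [3, 0]

Apply the min-plus product entry-by-entry:
  C[0][0] = min over k of (A[0][0] + B[0][0] = -4 + -2 = -6, A[0][1] + B[1][0] = 2 + 0 = 2) = -6 (attained at k = 0)
  C[0][1] = min over k of (A[0][0] + B[0][1] = -4 + -4 = -8, A[0][1] + B[1][1] = 2 + -5 = -3) = -8 (attained at k = 0)
  C[1][0] = min over k of (A[1][0] + B[0][0] = 5 + -2 = 3, A[1][1] + B[1][0] = 5 + 0 = 5) = 3 (attained at k = 0)
  C[1][1] = min over k of (A[1][0] + B[0][1] = 5 + -4 = 1, A[1][1] + B[1][1] = 5 + -5 = 0) = 0 (attained at k = 1)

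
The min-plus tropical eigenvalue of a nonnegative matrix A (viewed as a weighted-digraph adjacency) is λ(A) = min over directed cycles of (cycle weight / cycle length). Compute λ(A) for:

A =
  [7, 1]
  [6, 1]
λ(A) = 1

Enumerate directed cycles and compute their means (weight / length). Sample:
  cycle 0 → 0: weight = 7, length = 1, mean = 7/1 ≈ 7.000
  cycle 1 → 1: weight = 1, length = 1, mean = 1/1 ≈ 1.000
  cycle 0 → 1 → 0: weight = 7, length = 2, mean = 7/2 ≈ 3.500
  cycle 1 → 0 → 1: weight = 7, length = 2, mean = 7/2 ≈ 3.500
Minimum mean = 1.000, attained e.g. along the cycle 1 → 1 with weight 1 and length 1. So λ(A) = 1/1 = 1.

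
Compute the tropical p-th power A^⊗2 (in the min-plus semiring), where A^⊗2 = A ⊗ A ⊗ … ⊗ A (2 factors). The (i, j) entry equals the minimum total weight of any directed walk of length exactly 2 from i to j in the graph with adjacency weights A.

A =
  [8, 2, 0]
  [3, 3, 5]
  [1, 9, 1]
A^⊗2 =
  [1, 5, 1]
  [6, 5, 3]
  [2, 3, 1]

Each entry (A^⊗2)_ij equals the minimum over all length-2 walks i = v_0 → v_1 → … → v_2 = j of Σ_t A[v_t][v_{t+1}]. For example, for (i, j) = (0, 2) we minimise over 3 possible intermediate vertex sequences; the minimum is 1, attained along the walk 0 → 2 → 2.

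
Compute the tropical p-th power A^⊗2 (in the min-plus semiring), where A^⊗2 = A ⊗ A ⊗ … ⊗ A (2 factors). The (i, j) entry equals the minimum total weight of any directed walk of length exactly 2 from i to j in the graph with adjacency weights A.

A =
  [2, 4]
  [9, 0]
A^⊗2 =
  [4, 4]
  [9, 0]

Each entry (A^⊗2)_ij equals the minimum over all length-2 walks i = v_0 → v_1 → … → v_2 = j of Σ_t A[v_t][v_{t+1}]. For example, for (i, j) = (0, 1) we minimise over 2 possible intermediate vertex sequences; the minimum is 4, attained along the walk 0 → 1 → 1.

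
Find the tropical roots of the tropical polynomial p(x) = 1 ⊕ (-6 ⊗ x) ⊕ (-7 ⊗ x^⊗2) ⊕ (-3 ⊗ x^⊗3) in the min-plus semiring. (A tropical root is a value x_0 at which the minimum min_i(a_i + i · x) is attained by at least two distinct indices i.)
Roots: {-4, 1, 7}

Each tropical root is a break point of the lower envelope of the lines y = a_i + i · x (there are 4 lines, with slopes 0, 1, ..., 3). Only the lines that attain the minimum somewhere contribute to roots; other lines are dominated. Here the surviving (envelope) indices are i = 3, i = 2, i = 1, i = 0.
Intersections between consecutive envelope lines give the roots: for adjacent envelope indices i < j the intersection is x = (a_i − a_j) / (j − i). Reading off the sorted break points: {-4, 1, 7}.
Verification: at each break x_0, at least two indices attain the minimum of min_i(a_i + i · x_0).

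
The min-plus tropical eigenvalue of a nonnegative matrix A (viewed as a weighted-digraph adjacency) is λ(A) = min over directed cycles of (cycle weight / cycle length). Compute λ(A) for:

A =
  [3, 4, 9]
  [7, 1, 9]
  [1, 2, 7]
λ(A) = 1

Enumerate directed cycles and compute their means (weight / length). Sample:
  cycle 0 → 0: weight = 3, length = 1, mean = 3/1 ≈ 3.000
  cycle 1 → 1: weight = 1, length = 1, mean = 1/1 ≈ 1.000
  cycle 2 → 2: weight = 7, length = 1, mean = 7/1 ≈ 7.000
  cycle 0 → 1 → 0: weight = 11, length = 2, mean = 11/2 ≈ 5.500
  cycle 0 → 2 → 0: weight = 10, length = 2, mean = 10/2 ≈ 5.000
  cycle 1 → 0 → 1: weight = 11, length = 2, mean = 11/2 ≈ 5.500
Minimum mean = 1.000, attained e.g. along the cycle 1 → 1 with weight 1 and length 1. So λ(A) = 1/1 = 1.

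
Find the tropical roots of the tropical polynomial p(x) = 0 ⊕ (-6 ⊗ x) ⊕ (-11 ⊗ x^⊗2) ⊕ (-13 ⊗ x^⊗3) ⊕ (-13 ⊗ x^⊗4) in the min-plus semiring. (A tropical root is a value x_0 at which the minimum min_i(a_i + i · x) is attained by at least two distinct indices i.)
Roots: {0, 2, 5, 6}

Each tropical root is a break point of the lower envelope of the lines y = a_i + i · x (there are 5 lines, with slopes 0, 1, ..., 4). Only the lines that attain the minimum somewhere contribute to roots; other lines are dominated. Here the surviving (envelope) indices are i = 4, i = 3, i = 2, i = 1, i = 0.
Intersections between consecutive envelope lines give the roots: for adjacent envelope indices i < j the intersection is x = (a_i − a_j) / (j − i). Reading off the sorted break points: {0, 2, 5, 6}.
Verification: at each break x_0, at least two indices attain the minimum of min_i(a_i + i · x_0).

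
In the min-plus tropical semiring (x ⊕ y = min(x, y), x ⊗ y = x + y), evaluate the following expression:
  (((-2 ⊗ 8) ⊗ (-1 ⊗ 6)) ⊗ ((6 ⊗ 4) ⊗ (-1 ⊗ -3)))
(((-2 ⊗ 8) ⊗ (-1 ⊗ 6)) ⊗ ((6 ⊗ 4) ⊗ (-1 ⊗ -3))) = 17

Expand innermost to outermost. Recall ⊕ takes the minimum of its arguments and ⊗ takes their sum. Working out the expression (((-2 ⊗ 8) ⊗ (-1 ⊗ 6)) ⊗ ((6 ⊗ 4) ⊗ (-1 ⊗ -3))) gives 17.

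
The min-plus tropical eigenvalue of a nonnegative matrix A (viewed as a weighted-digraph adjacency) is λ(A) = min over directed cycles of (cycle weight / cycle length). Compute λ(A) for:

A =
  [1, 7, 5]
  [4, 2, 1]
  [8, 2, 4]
λ(A) = 1

Enumerate directed cycles and compute their means (weight / length). Sample:
  cycle 0 → 0: weight = 1, length = 1, mean = 1/1 ≈ 1.000
  cycle 1 → 1: weight = 2, length = 1, mean = 2/1 ≈ 2.000
  cycle 2 → 2: weight = 4, length = 1, mean = 4/1 ≈ 4.000
  cycle 0 → 1 → 0: weight = 11, length = 2, mean = 11/2 ≈ 5.500
  cycle 0 → 2 → 0: weight = 13, length = 2, mean = 13/2 ≈ 6.500
  cycle 1 → 0 → 1: weight = 11, length = 2, mean = 11/2 ≈ 5.500
Minimum mean = 1.000, attained e.g. along the cycle 0 → 0 with weight 1 and length 1. So λ(A) = 1/1 = 1.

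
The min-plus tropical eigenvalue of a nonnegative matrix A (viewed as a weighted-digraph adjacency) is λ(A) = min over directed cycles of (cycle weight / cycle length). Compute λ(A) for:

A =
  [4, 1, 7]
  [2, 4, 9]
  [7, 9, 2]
λ(A) = 3/2

Enumerate directed cycles and compute their means (weight / length). Sample:
  cycle 0 → 0: weight = 4, length = 1, mean = 4/1 ≈ 4.000
  cycle 1 → 1: weight = 4, length = 1, mean = 4/1 ≈ 4.000
  cycle 2 → 2: weight = 2, length = 1, mean = 2/1 ≈ 2.000
  cycle 0 → 1 → 0: weight = 3, length = 2, mean = 3/2 ≈ 1.500
  cycle 0 → 2 → 0: weight = 14, length = 2, mean = 14/2 ≈ 7.000
  cycle 1 → 0 → 1: weight = 3, length = 2, mean = 3/2 ≈ 1.500
Minimum mean = 1.500, attained e.g. along the cycle 0 → 1 → 0 with weight 3 and length 2. So λ(A) = 3/2 = 3/2.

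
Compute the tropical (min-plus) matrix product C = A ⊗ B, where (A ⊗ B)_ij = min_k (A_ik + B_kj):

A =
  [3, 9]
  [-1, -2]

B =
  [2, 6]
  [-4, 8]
A ⊗ B =
  [5, 9]
  [-6, 5]

Apply the min-plus product entry-by-entry:
  C[0][0] = min over k of (A[0][0] + B[0][0] = 3 + 2 = 5, A[0][1] + B[1][0] = 9 + -4 = 5) = 5 (attained at k = 0)
  C[0][1] = min over k of (A[0][0] + B[0][1] = 3 + 6 = 9, A[0][1] + B[1][1] = 9 + 8 = 17) = 9 (attained at k = 0)
  C[1][0] = min over k of (A[1][0] + B[0][0] = -1 + 2 = 1, A[1][1] + B[1][0] = -2 + -4 = -6) = -6 (attained at k = 1)
  C[1][1] = min over k of (A[1][0] + B[0][1] = -1 + 6 = 5, A[1][1] + B[1][1] = -2 + 8 = 6) = 5 (attained at k = 0)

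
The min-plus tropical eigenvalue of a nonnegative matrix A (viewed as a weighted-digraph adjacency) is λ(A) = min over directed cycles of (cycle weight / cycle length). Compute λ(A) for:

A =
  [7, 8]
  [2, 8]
λ(A) = 5

Enumerate directed cycles and compute their means (weight / length). Sample:
  cycle 0 → 0: weight = 7, length = 1, mean = 7/1 ≈ 7.000
  cycle 1 → 1: weight = 8, length = 1, mean = 8/1 ≈ 8.000
  cycle 0 → 1 → 0: weight = 10, length = 2, mean = 10/2 ≈ 5.000
  cycle 1 → 0 → 1: weight = 10, length = 2, mean = 10/2 ≈ 5.000
Minimum mean = 5.000, attained e.g. along the cycle 0 → 1 → 0 with weight 10 and length 2. So λ(A) = 10/2 = 5.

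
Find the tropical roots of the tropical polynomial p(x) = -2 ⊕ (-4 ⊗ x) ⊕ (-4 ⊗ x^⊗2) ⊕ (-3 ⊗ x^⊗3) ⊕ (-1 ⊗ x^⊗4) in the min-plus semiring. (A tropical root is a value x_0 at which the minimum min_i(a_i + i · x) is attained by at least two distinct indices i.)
Roots: {-2, -1, 0, 2}

Each tropical root is a break point of the lower envelope of the lines y = a_i + i · x (there are 5 lines, with slopes 0, 1, ..., 4). Only the lines that attain the minimum somewhere contribute to roots; other lines are dominated. Here the surviving (envelope) indices are i = 4, i = 3, i = 2, i = 1, i = 0.
Intersections between consecutive envelope lines give the roots: for adjacent envelope indices i < j the intersection is x = (a_i − a_j) / (j − i). Reading off the sorted break points: {-2, -1, 0, 2}.
Verification: at each break x_0, at least two indices attain the minimum of min_i(a_i + i · x_0).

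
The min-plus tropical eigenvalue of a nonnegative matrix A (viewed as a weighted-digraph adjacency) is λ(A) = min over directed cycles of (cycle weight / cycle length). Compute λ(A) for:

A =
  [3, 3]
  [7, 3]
λ(A) = 3

Enumerate directed cycles and compute their means (weight / length). Sample:
  cycle 0 → 0: weight = 3, length = 1, mean = 3/1 ≈ 3.000
  cycle 1 → 1: weight = 3, length = 1, mean = 3/1 ≈ 3.000
  cycle 0 → 1 → 0: weight = 10, length = 2, mean = 10/2 ≈ 5.000
  cycle 1 → 0 → 1: weight = 10, length = 2, mean = 10/2 ≈ 5.000
Minimum mean = 3.000, attained e.g. along the cycle 0 → 0 with weight 3 and length 1. So λ(A) = 3/1 = 3.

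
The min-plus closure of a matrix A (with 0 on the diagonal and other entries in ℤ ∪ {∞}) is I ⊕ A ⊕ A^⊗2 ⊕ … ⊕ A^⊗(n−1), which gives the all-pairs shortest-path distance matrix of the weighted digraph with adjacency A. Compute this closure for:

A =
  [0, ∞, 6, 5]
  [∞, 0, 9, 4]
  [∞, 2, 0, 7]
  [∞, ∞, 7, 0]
Closure =
  [0, 8, 6, 5]
  [∞, 0, 9, 4]
  [∞, 2, 0, 6]
  [∞, 9, 7, 0]

This is the Floyd-Warshall all-pairs shortest-path computation. For each intermediate vertex k = 0, 1, …, 3, update dist[i][j] ← min(dist[i][j], dist[i][k] + dist[k][j]). The final matrix gives, for each (i, j), the minimum total weight of any directed path from i to j (possibly empty when i = j).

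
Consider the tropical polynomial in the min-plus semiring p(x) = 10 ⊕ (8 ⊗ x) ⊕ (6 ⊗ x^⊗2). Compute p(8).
p(8) = 10

A tropical monomial a ⊗ x^⊗i evaluates to a + i · x. Evaluating each term at x = 8:
  Term 0 contributes 10 + 0 · 8 = 10
  Term 1 contributes 8 + 1 · 8 = 16
  Term 2 contributes 6 + 2 · 8 = 22
p(8) = ⊕ of these = min[10, 16, 22] = 10.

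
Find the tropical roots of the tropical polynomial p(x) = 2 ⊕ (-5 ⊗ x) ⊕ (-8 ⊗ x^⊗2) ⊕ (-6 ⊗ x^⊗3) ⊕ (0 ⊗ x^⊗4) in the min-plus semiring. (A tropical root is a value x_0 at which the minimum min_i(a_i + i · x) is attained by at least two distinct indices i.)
Roots: {-6, -2, 3, 7}

Each tropical root is a break point of the lower envelope of the lines y = a_i + i · x (there are 5 lines, with slopes 0, 1, ..., 4). Only the lines that attain the minimum somewhere contribute to roots; other lines are dominated. Here the surviving (envelope) indices are i = 4, i = 3, i = 2, i = 1, i = 0.
Intersections between consecutive envelope lines give the roots: for adjacent envelope indices i < j the intersection is x = (a_i − a_j) / (j − i). Reading off the sorted break points: {-6, -2, 3, 7}.
Verification: at each break x_0, at least two indices attain the minimum of min_i(a_i + i · x_0).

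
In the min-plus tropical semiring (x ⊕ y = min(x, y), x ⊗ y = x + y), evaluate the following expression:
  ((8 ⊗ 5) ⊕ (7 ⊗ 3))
((8 ⊗ 5) ⊕ (7 ⊗ 3)) = 10

Expand innermost to outermost. Recall ⊕ takes the minimum of its arguments and ⊗ takes their sum. Working out the expression ((8 ⊗ 5) ⊕ (7 ⊗ 3)) gives 10.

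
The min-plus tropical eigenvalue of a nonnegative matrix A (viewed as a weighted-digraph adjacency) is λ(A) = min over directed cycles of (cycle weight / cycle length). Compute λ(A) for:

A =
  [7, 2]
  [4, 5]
λ(A) = 3

Enumerate directed cycles and compute their means (weight / length). Sample:
  cycle 0 → 0: weight = 7, length = 1, mean = 7/1 ≈ 7.000
  cycle 1 → 1: weight = 5, length = 1, mean = 5/1 ≈ 5.000
  cycle 0 → 1 → 0: weight = 6, length = 2, mean = 6/2 ≈ 3.000
  cycle 1 → 0 → 1: weight = 6, length = 2, mean = 6/2 ≈ 3.000
Minimum mean = 3.000, attained e.g. along the cycle 0 → 1 → 0 with weight 6 and length 2. So λ(A) = 6/2 = 3.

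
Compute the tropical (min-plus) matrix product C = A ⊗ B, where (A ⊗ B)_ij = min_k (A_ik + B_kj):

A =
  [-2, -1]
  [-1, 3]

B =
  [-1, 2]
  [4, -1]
A ⊗ B =
  [-3, -2]
  [-2, 1]

Apply the min-plus product entry-by-entry:
  C[0][0] = min over k of (A[0][0] + B[0][0] = -2 + -1 = -3, A[0][1] + B[1][0] = -1 + 4 = 3) = -3 (attained at k = 0)
  C[0][1] = min over k of (A[0][0] + B[0][1] = -2 + 2 = 0, A[0][1] + B[1][1] = -1 + -1 = -2) = -2 (attained at k = 1)
  C[1][0] = min over k of (A[1][0] + B[0][0] = -1 + -1 = -2, A[1][1] + B[1][0] = 3 + 4 = 7) = -2 (attained at k = 0)
  C[1][1] = min over k of (A[1][0] + B[0][1] = -1 + 2 = 1, A[1][1] + B[1][1] = 3 + -1 = 2) = 1 (attained at k = 0)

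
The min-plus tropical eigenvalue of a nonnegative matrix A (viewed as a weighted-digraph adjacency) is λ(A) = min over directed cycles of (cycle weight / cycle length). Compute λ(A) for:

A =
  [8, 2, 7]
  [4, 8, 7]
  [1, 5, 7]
λ(A) = 3

Enumerate directed cycles and compute their means (weight / length). Sample:
  cycle 0 → 0: weight = 8, length = 1, mean = 8/1 ≈ 8.000
  cycle 1 → 1: weight = 8, length = 1, mean = 8/1 ≈ 8.000
  cycle 2 → 2: weight = 7, length = 1, mean = 7/1 ≈ 7.000
  cycle 0 → 1 → 0: weight = 6, length = 2, mean = 6/2 ≈ 3.000
  cycle 0 → 2 → 0: weight = 8, length = 2, mean = 8/2 ≈ 4.000
  cycle 1 → 0 → 1: weight = 6, length = 2, mean = 6/2 ≈ 3.000
Minimum mean = 3.000, attained e.g. along the cycle 0 → 1 → 0 with weight 6 and length 2. So λ(A) = 6/2 = 3.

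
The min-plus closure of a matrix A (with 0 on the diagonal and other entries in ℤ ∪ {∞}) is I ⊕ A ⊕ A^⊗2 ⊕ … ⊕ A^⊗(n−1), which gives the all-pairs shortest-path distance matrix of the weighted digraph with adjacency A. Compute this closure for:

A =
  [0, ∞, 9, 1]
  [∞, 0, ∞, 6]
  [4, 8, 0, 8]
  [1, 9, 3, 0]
Closure =
  [0, 10, 4, 1]
  [7, 0, 9, 6]
  [4, 8, 0, 5]
  [1, 9, 3, 0]

This is the Floyd-Warshall all-pairs shortest-path computation. For each intermediate vertex k = 0, 1, …, 3, update dist[i][j] ← min(dist[i][j], dist[i][k] + dist[k][j]). The final matrix gives, for each (i, j), the minimum total weight of any directed path from i to j (possibly empty when i = j).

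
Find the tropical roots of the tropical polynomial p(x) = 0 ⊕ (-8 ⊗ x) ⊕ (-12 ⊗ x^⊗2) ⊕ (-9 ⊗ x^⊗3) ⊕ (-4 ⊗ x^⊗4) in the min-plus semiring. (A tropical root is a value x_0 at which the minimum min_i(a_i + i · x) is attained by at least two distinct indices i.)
Roots: {-5, -3, 4, 8}

Each tropical root is a break point of the lower envelope of the lines y = a_i + i · x (there are 5 lines, with slopes 0, 1, ..., 4). Only the lines that attain the minimum somewhere contribute to roots; other lines are dominated. Here the surviving (envelope) indices are i = 4, i = 3, i = 2, i = 1, i = 0.
Intersections between consecutive envelope lines give the roots: for adjacent envelope indices i < j the intersection is x = (a_i − a_j) / (j − i). Reading off the sorted break points: {-5, -3, 4, 8}.
Verification: at each break x_0, at least two indices attain the minimum of min_i(a_i + i · x_0).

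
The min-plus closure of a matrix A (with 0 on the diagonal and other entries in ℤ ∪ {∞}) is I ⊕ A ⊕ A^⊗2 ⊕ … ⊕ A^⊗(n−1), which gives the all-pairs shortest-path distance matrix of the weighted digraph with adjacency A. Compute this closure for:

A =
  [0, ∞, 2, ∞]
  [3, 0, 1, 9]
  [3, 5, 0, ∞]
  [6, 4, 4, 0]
Closure =
  [0, 7, 2, 16]
  [3, 0, 1, 9]
  [3, 5, 0, 14]
  [6, 4, 4, 0]

This is the Floyd-Warshall all-pairs shortest-path computation. For each intermediate vertex k = 0, 1, …, 3, update dist[i][j] ← min(dist[i][j], dist[i][k] + dist[k][j]). The final matrix gives, for each (i, j), the minimum total weight of any directed path from i to j (possibly empty when i = j).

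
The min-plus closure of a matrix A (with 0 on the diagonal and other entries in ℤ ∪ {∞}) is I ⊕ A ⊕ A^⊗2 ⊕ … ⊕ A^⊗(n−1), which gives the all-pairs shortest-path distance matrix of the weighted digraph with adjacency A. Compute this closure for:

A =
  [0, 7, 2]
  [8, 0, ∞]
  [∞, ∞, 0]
Closure =
  [0, 7, 2]
  [8, 0, 10]
  [∞, ∞, 0]

This is the Floyd-Warshall all-pairs shortest-path computation. For each intermediate vertex k = 0, 1, …, 2, update dist[i][j] ← min(dist[i][j], dist[i][k] + dist[k][j]). The final matrix gives, for each (i, j), the minimum total weight of any directed path from i to j (possibly empty when i = j).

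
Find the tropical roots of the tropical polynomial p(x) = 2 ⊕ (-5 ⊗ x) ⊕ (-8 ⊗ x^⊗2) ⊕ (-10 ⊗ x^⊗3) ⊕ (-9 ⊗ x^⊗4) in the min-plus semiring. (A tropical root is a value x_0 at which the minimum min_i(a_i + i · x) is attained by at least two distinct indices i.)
Roots: {-1, 2, 3, 7}

Each tropical root is a break point of the lower envelope of the lines y = a_i + i · x (there are 5 lines, with slopes 0, 1, ..., 4). Only the lines that attain the minimum somewhere contribute to roots; other lines are dominated. Here the surviving (envelope) indices are i = 4, i = 3, i = 2, i = 1, i = 0.
Intersections between consecutive envelope lines give the roots: for adjacent envelope indices i < j the intersection is x = (a_i − a_j) / (j − i). Reading off the sorted break points: {-1, 2, 3, 7}.
Verification: at each break x_0, at least two indices attain the minimum of min_i(a_i + i · x_0).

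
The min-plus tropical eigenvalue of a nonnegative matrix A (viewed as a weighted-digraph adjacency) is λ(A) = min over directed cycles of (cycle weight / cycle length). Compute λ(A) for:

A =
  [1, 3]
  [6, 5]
λ(A) = 1

Enumerate directed cycles and compute their means (weight / length). Sample:
  cycle 0 → 0: weight = 1, length = 1, mean = 1/1 ≈ 1.000
  cycle 1 → 1: weight = 5, length = 1, mean = 5/1 ≈ 5.000
  cycle 0 → 1 → 0: weight = 9, length = 2, mean = 9/2 ≈ 4.500
  cycle 1 → 0 → 1: weight = 9, length = 2, mean = 9/2 ≈ 4.500
Minimum mean = 1.000, attained e.g. along the cycle 0 → 0 with weight 1 and length 1. So λ(A) = 1/1 = 1.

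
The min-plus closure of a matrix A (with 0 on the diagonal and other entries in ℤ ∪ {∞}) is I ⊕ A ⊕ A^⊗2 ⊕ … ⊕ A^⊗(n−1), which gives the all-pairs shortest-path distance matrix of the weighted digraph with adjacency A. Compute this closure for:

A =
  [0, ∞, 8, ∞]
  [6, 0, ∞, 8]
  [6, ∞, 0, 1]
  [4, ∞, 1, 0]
Closure =
  [0, ∞, 8, 9]
  [6, 0, 9, 8]
  [5, ∞, 0, 1]
  [4, ∞, 1, 0]

This is the Floyd-Warshall all-pairs shortest-path computation. For each intermediate vertex k = 0, 1, …, 3, update dist[i][j] ← min(dist[i][j], dist[i][k] + dist[k][j]). The final matrix gives, for each (i, j), the minimum total weight of any directed path from i to j (possibly empty when i = j).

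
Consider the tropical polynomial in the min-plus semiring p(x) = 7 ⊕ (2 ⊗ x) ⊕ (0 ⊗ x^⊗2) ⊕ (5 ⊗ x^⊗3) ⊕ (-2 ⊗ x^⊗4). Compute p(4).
p(4) = 6

A tropical monomial a ⊗ x^⊗i evaluates to a + i · x. Evaluating each term at x = 4:
  Term 0 contributes 7 + 0 · 4 = 7
  Term 1 contributes 2 + 1 · 4 = 6
  Term 2 contributes 0 + 2 · 4 = 8
  Term 3 contributes 5 + 3 · 4 = 17
  Term 4 contributes -2 + 4 · 4 = 14
p(4) = ⊕ of these = min[7, 6, 8, 17, 14] = 6.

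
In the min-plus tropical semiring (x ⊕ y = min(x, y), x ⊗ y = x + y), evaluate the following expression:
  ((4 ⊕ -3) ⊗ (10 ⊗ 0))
((4 ⊕ -3) ⊗ (10 ⊗ 0)) = 7

Expand innermost to outermost. Recall ⊕ takes the minimum of its arguments and ⊗ takes their sum. Working out the expression ((4 ⊕ -3) ⊗ (10 ⊗ 0)) gives 7.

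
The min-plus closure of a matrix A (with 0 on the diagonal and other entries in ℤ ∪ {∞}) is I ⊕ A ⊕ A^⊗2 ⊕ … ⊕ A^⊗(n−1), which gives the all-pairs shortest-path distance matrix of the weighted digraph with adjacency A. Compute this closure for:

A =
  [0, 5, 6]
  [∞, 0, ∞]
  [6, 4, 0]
Closure =
  [0, 5, 6]
  [∞, 0, ∞]
  [6, 4, 0]

This is the Floyd-Warshall all-pairs shortest-path computation. For each intermediate vertex k = 0, 1, …, 2, update dist[i][j] ← min(dist[i][j], dist[i][k] + dist[k][j]). The final matrix gives, for each (i, j), the minimum total weight of any directed path from i to j (possibly empty when i = j).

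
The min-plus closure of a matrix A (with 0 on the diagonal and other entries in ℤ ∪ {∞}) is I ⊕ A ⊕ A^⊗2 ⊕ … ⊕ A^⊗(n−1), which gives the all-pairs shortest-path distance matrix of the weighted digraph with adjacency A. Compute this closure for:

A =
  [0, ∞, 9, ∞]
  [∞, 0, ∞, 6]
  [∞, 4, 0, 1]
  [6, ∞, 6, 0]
Closure =
  [0, 13, 9, 10]
  [12, 0, 12, 6]
  [7, 4, 0, 1]
  [6, 10, 6, 0]

This is the Floyd-Warshall all-pairs shortest-path computation. For each intermediate vertex k = 0, 1, …, 3, update dist[i][j] ← min(dist[i][j], dist[i][k] + dist[k][j]). The final matrix gives, for each (i, j), the minimum total weight of any directed path from i to j (possibly empty when i = j).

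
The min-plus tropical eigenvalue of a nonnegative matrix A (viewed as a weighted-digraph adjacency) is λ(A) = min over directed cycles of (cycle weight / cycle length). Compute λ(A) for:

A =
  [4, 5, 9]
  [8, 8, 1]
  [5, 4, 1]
λ(A) = 1

Enumerate directed cycles and compute their means (weight / length). Sample:
  cycle 0 → 0: weight = 4, length = 1, mean = 4/1 ≈ 4.000
  cycle 1 → 1: weight = 8, length = 1, mean = 8/1 ≈ 8.000
  cycle 2 → 2: weight = 1, length = 1, mean = 1/1 ≈ 1.000
  cycle 0 → 1 → 0: weight = 13, length = 2, mean = 13/2 ≈ 6.500
  cycle 0 → 2 → 0: weight = 14, length = 2, mean = 14/2 ≈ 7.000
  cycle 1 → 0 → 1: weight = 13, length = 2, mean = 13/2 ≈ 6.500
Minimum mean = 1.000, attained e.g. along the cycle 2 → 2 with weight 1 and length 1. So λ(A) = 1/1 = 1.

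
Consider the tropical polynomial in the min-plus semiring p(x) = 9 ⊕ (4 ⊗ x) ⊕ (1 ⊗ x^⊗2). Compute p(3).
p(3) = 7

A tropical monomial a ⊗ x^⊗i evaluates to a + i · x. Evaluating each term at x = 3:
  Term 0 contributes 9 + 0 · 3 = 9
  Term 1 contributes 4 + 1 · 3 = 7
  Term 2 contributes 1 + 2 · 3 = 7
p(3) = ⊕ of these = min[9, 7, 7] = 7.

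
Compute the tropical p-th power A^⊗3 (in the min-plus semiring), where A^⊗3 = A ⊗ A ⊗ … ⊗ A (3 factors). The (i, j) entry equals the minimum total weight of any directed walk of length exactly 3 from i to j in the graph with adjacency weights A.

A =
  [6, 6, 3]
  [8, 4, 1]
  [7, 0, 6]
A^⊗3 =
  [11, 7, 4]
  [9, 5, 2]
  [8, 1, 5]

Each entry (A^⊗3)_ij equals the minimum over all length-3 walks i = v_0 → v_1 → … → v_3 = j of Σ_t A[v_t][v_{t+1}]. For example, for (i, j) = (0, 2) we minimise over 9 possible intermediate vertex sequences; the minimum is 4, attained along the walk 0 → 2 → 1 → 2.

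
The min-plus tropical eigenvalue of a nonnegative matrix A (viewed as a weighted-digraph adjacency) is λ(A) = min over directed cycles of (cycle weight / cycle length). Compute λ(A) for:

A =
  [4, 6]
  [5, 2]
λ(A) = 2

Enumerate directed cycles and compute their means (weight / length). Sample:
  cycle 0 → 0: weight = 4, length = 1, mean = 4/1 ≈ 4.000
  cycle 1 → 1: weight = 2, length = 1, mean = 2/1 ≈ 2.000
  cycle 0 → 1 → 0: weight = 11, length = 2, mean = 11/2 ≈ 5.500
  cycle 1 → 0 → 1: weight = 11, length = 2, mean = 11/2 ≈ 5.500
Minimum mean = 2.000, attained e.g. along the cycle 1 → 1 with weight 2 and length 1. So λ(A) = 2/1 = 2.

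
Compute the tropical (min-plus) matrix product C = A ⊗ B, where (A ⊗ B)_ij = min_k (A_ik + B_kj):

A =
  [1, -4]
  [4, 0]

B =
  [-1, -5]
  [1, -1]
A ⊗ B =
  [-3, -5]
  [1, -1]

Apply the min-plus product entry-by-entry:
  C[0][0] = min over k of (A[0][0] + B[0][0] = 1 + -1 = 0, A[0][1] + B[1][0] = -4 + 1 = -3) = -3 (attained at k = 1)
  C[0][1] = min over k of (A[0][0] + B[0][1] = 1 + -5 = -4, A[0][1] + B[1][1] = -4 + -1 = -5) = -5 (attained at k = 1)
  C[1][0] = min over k of (A[1][0] + B[0][0] = 4 + -1 = 3, A[1][1] + B[1][0] = 0 + 1 = 1) = 1 (attained at k = 1)
  C[1][1] = min over k of (A[1][0] + B[0][1] = 4 + -5 = -1, A[1][1] + B[1][1] = 0 + -1 = -1) = -1 (attained at k = 0)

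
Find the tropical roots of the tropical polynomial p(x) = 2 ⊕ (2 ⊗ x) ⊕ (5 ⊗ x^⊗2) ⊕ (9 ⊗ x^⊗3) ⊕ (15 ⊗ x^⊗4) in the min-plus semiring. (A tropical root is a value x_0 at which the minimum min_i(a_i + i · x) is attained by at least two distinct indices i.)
Roots: {-6, -4, -3, 0}

Each tropical root is a break point of the lower envelope of the lines y = a_i + i · x (there are 5 lines, with slopes 0, 1, ..., 4). Only the lines that attain the minimum somewhere contribute to roots; other lines are dominated. Here the surviving (envelope) indices are i = 4, i = 3, i = 2, i = 1, i = 0.
Intersections between consecutive envelope lines give the roots: for adjacent envelope indices i < j the intersection is x = (a_i − a_j) / (j − i). Reading off the sorted break points: {-6, -4, -3, 0}.
Verification: at each break x_0, at least two indices attain the minimum of min_i(a_i + i · x_0).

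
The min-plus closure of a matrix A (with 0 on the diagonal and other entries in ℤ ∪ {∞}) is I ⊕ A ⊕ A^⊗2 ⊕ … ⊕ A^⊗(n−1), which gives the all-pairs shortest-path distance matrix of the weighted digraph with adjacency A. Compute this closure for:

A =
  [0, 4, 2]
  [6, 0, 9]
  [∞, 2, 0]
Closure =
  [0, 4, 2]
  [6, 0, 8]
  [8, 2, 0]

This is the Floyd-Warshall all-pairs shortest-path computation. For each intermediate vertex k = 0, 1, …, 2, update dist[i][j] ← min(dist[i][j], dist[i][k] + dist[k][j]). The final matrix gives, for each (i, j), the minimum total weight of any directed path from i to j (possibly empty when i = j).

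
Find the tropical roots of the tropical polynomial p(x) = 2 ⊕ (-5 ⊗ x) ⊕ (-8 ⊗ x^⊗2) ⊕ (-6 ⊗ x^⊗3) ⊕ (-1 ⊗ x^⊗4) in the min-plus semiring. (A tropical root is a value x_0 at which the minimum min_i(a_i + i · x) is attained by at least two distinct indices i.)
Roots: {-5, -2, 3, 7}

Each tropical root is a break point of the lower envelope of the lines y = a_i + i · x (there are 5 lines, with slopes 0, 1, ..., 4). Only the lines that attain the minimum somewhere contribute to roots; other lines are dominated. Here the surviving (envelope) indices are i = 4, i = 3, i = 2, i = 1, i = 0.
Intersections between consecutive envelope lines give the roots: for adjacent envelope indices i < j the intersection is x = (a_i − a_j) / (j − i). Reading off the sorted break points: {-5, -2, 3, 7}.
Verification: at each break x_0, at least two indices attain the minimum of min_i(a_i + i · x_0).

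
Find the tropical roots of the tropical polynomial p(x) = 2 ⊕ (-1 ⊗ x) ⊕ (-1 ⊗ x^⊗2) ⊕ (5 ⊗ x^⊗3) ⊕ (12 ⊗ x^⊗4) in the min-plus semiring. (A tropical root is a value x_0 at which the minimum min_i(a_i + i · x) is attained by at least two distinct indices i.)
Roots: {-7, -6, 0, 3}

Each tropical root is a break point of the lower envelope of the lines y = a_i + i · x (there are 5 lines, with slopes 0, 1, ..., 4). Only the lines that attain the minimum somewhere contribute to roots; other lines are dominated. Here the surviving (envelope) indices are i = 4, i = 3, i = 2, i = 1, i = 0.
Intersections between consecutive envelope lines give the roots: for adjacent envelope indices i < j the intersection is x = (a_i − a_j) / (j − i). Reading off the sorted break points: {-7, -6, 0, 3}.
Verification: at each break x_0, at least two indices attain the minimum of min_i(a_i + i · x_0).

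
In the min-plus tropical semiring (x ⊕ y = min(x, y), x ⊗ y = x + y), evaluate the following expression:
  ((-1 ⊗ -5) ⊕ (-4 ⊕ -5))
((-1 ⊗ -5) ⊕ (-4 ⊕ -5)) = -6

Expand innermost to outermost. Recall ⊕ takes the minimum of its arguments and ⊗ takes their sum. Working out the expression ((-1 ⊗ -5) ⊕ (-4 ⊕ -5)) gives -6.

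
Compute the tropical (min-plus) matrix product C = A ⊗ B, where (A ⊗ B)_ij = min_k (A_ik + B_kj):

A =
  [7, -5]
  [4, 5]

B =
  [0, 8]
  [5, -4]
A ⊗ B =
  [0, -9]
  [4, 1]

Apply the min-plus product entry-by-entry:
  C[0][0] = min over k of (A[0][0] + B[0][0] = 7 + 0 = 7, A[0][1] + B[1][0] = -5 + 5 = 0) = 0 (attained at k = 1)
  C[0][1] = min over k of (A[0][0] + B[0][1] = 7 + 8 = 15, A[0][1] + B[1][1] = -5 + -4 = -9) = -9 (attained at k = 1)
  C[1][0] = min over k of (A[1][0] + B[0][0] = 4 + 0 = 4, A[1][1] + B[1][0] = 5 + 5 = 10) = 4 (attained at k = 0)
  C[1][1] = min over k of (A[1][0] + B[0][1] = 4 + 8 = 12, A[1][1] + B[1][1] = 5 + -4 = 1) = 1 (attained at k = 1)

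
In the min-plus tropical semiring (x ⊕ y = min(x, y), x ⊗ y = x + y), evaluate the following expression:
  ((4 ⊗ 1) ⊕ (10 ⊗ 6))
((4 ⊗ 1) ⊕ (10 ⊗ 6)) = 5

Expand innermost to outermost. Recall ⊕ takes the minimum of its arguments and ⊗ takes their sum. Working out the expression ((4 ⊗ 1) ⊕ (10 ⊗ 6)) gives 5.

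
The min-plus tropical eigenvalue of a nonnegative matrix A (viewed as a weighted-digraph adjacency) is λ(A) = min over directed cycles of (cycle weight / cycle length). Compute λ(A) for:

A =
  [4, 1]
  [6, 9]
λ(A) = 7/2

Enumerate directed cycles and compute their means (weight / length). Sample:
  cycle 0 → 0: weight = 4, length = 1, mean = 4/1 ≈ 4.000
  cycle 1 → 1: weight = 9, length = 1, mean = 9/1 ≈ 9.000
  cycle 0 → 1 → 0: weight = 7, length = 2, mean = 7/2 ≈ 3.500
  cycle 1 → 0 → 1: weight = 7, length = 2, mean = 7/2 ≈ 3.500
Minimum mean = 3.500, attained e.g. along the cycle 0 → 1 → 0 with weight 7 and length 2. So λ(A) = 7/2 = 7/2.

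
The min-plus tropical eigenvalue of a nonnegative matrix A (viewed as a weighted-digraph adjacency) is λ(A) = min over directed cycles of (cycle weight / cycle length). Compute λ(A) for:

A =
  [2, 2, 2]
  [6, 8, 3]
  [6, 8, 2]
λ(A) = 2

Enumerate directed cycles and compute their means (weight / length). Sample:
  cycle 0 → 0: weight = 2, length = 1, mean = 2/1 ≈ 2.000
  cycle 1 → 1: weight = 8, length = 1, mean = 8/1 ≈ 8.000
  cycle 2 → 2: weight = 2, length = 1, mean = 2/1 ≈ 2.000
  cycle 0 → 1 → 0: weight = 8, length = 2, mean = 8/2 ≈ 4.000
  cycle 0 → 2 → 0: weight = 8, length = 2, mean = 8/2 ≈ 4.000
  cycle 1 → 0 → 1: weight = 8, length = 2, mean = 8/2 ≈ 4.000
Minimum mean = 2.000, attained e.g. along the cycle 0 → 0 with weight 2 and length 1. So λ(A) = 2/1 = 2.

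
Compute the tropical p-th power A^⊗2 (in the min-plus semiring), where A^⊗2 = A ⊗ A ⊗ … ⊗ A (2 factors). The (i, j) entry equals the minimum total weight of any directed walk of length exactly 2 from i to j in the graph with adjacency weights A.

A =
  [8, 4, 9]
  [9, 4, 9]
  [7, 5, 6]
A^⊗2 =
  [13, 8, 13]
  [13, 8, 13]
  [13, 9, 12]

Each entry (A^⊗2)_ij equals the minimum over all length-2 walks i = v_0 → v_1 → … → v_2 = j of Σ_t A[v_t][v_{t+1}]. For example, for (i, j) = (0, 2) we minimise over 3 possible intermediate vertex sequences; the minimum is 13, attained along the walk 0 → 1 → 2.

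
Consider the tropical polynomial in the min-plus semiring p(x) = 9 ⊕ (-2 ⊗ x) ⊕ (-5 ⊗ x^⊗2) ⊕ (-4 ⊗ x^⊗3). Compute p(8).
p(8) = 6

A tropical monomial a ⊗ x^⊗i evaluates to a + i · x. Evaluating each term at x = 8:
  Term 0 contributes 9 + 0 · 8 = 9
  Term 1 contributes -2 + 1 · 8 = 6
  Term 2 contributes -5 + 2 · 8 = 11
  Term 3 contributes -4 + 3 · 8 = 20
p(8) = ⊕ of these = min[9, 6, 11, 20] = 6.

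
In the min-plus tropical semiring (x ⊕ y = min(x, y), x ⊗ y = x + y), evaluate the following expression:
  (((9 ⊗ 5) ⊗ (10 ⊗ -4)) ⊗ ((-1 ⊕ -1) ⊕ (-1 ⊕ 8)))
(((9 ⊗ 5) ⊗ (10 ⊗ -4)) ⊗ ((-1 ⊕ -1) ⊕ (-1 ⊕ 8))) = 19

Expand innermost to outermost. Recall ⊕ takes the minimum of its arguments and ⊗ takes their sum. Working out the expression (((9 ⊗ 5) ⊗ (10 ⊗ -4)) ⊗ ((-1 ⊕ -1) ⊕ (-1 ⊕ 8))) gives 19.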